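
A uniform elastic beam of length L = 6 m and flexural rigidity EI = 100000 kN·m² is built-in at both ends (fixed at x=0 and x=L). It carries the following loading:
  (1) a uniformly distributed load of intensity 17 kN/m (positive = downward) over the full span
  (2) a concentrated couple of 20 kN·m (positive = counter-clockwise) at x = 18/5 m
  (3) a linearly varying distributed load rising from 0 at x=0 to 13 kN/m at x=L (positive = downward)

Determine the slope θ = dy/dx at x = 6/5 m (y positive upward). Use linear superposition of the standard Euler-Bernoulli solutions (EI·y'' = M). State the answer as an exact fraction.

Load 1 — uniform load w=17 kN/m over full span:
  θ_1 = -wx(L-x)(L-2x)/(12EI) = -17·(6/5)·(6-(6/5))·(6-2·(6/5))/(12·100000) = -459/1562500 rad
Load 2 — applied couple M₀=20 kN·m at a=18/5 m (b=L-a=12/5):
  θ_2 = (R_Ax²/2 - M_Ax)/EI  [x≤a] with R_A=24/5, M_A=32/5 = ((24/5)·(6/5)²/2 - (32/5)·(6/5))/100000 = -33/781250 rad
Load 3 — triangular load w₀=13 kN/m (0→w₀ over full span):
  θ_3 = -w₀(2x(L-x)(L-2x)(x+2L)+x²(L-x)²)/(120LEI) = -13·(2·(6/5)·(6-(6/5))·(6-2·(6/5))·((6/5)+2·6)+(6/5)²·(6-(6/5))²)/(120·6·100000) = -819/7812500 rad
Superposition: θ = Σ θ_i = -861/1953125 rad ≈ -0.000441 rad

θ(6/5) = -861/1953125 rad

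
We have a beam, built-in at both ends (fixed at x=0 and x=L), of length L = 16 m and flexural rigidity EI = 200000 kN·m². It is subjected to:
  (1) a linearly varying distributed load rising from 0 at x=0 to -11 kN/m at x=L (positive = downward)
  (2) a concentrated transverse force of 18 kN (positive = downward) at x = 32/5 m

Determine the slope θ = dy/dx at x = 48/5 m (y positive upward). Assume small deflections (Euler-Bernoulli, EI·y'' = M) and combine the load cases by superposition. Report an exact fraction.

Load 1 — triangular load w₀=-11 kN/m (0→w₀ over full span):
  θ_1 = -w₀(2x(L-x)(L-2x)(x+2L)+x²(L-x)²)/(120LEI) = -(-11)·(2·(48/5)·(16-(48/5))·(16-2·(48/5))·((48/5)+2·16)+(48/5)²·(16-(48/5))²)/(120·16·200000) = -704/1953125 rad
Load 2 — point force P=18 kN at a=32/5 m (b=L-a=48/5):
  θ_2 = Pa²(L-x)(2bL-(3b+a)(L-x))/(2L³EI)  [x>a] = 18·(32/5)²·(16-(48/5))·(2·(48/5)·16-(3·(48/5)+(32/5))·(16-(48/5)))/(2·16³·200000) = 2304/9765625 rad
Superposition: θ = Σ θ_i = -1216/9765625 rad ≈ -0.000125 rad

θ(48/5) = -1216/9765625 rad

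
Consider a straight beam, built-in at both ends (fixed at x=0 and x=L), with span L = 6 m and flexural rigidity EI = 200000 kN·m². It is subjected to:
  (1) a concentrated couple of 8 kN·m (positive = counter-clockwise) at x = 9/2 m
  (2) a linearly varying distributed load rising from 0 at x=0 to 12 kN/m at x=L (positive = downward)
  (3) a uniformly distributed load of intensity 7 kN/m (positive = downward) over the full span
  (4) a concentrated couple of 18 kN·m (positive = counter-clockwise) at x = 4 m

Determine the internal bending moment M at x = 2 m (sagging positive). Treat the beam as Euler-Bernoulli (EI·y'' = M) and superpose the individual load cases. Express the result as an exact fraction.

M(2) = 421/30 kN·m

Load 1 — applied couple M₀=8 kN·m at a=9/2 m (b=L-a=3/2):
  M_1 = R_Ax - M_A  [x≤a] with R_A=3/2, M_A=5/2 = (3/2)·2 - (5/2) = 1/2 kN·m
Load 2 — triangular load w₀=12 kN/m (0→w₀ over full span):
  M_2 = 3w₀Lx/20 - w₀L²/30 - w₀x³/(6L) = 3·12·6·2/20 - 12·6²/30 - 12·2³/(6·6) = 68/15 kN·m
Load 3 — uniform load w=7 kN/m over full span:
  M_3 = wLx/2 - wL²/12 - wx²/2 = 7·6·2/2 - 7·6²/12 - 7·2²/2 = 7 kN·m
Load 4 — applied couple M₀=18 kN·m at a=4 m (b=L-a=2):
  M_4 = R_Ax - M_A  [x≤a] with R_A=4, M_A=6 = 4·2 - 6 = 2 kN·m
Superposition: M = Σ M_i = 421/30 kN·m ≈ 14.033333 kN·m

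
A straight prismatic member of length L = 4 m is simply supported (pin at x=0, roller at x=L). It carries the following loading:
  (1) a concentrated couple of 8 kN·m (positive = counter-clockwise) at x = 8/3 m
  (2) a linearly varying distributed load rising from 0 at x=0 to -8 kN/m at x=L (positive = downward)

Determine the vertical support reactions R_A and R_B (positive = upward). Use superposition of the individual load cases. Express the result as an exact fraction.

Load 1 — applied couple M₀=8 kN·m at a=8/3 m (b=L-a=4/3):
  R_A = M₀/L = 8/4 = 2 kN
  R_B = -M₀/L = -8/4 = -2 kN
Load 2 — triangular load w₀=-8 kN/m (0→w₀ over full span):
  R_A = w₀L/6 = (-8)·4/6 = -16/3 kN
  R_B = w₀L/3 = (-8)·4/3 = -32/3 kN
Superposition: R_A = -10/3 kN, R_B = -38/3 kN

R_A = -10/3 kN, R_B = -38/3 kN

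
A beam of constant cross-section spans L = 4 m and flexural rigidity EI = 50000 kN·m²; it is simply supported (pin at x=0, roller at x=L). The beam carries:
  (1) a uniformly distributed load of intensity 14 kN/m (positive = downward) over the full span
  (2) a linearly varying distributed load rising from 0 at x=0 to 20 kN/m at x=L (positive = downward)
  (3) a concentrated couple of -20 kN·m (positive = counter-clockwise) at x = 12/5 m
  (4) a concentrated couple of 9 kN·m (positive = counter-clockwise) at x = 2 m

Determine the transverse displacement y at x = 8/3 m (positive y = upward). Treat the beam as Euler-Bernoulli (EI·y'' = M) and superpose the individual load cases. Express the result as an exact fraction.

Load 1 — uniform load w=14 kN/m over full span:
  y_1 = -wx(L³-2Lx²+x³)/(24EI) = -14·(8/3)·(4³-2·4·(8/3)²+(8/3)³)/(24·50000) = -616/759375 m
Load 2 — triangular load w₀=20 kN/m (0→w₀ over full span):
  y_2 = -w₀x(7L⁴-10L²x²+3x⁴)/(360LEI) = -20·(8/3)·(7·4⁴-10·4²·(8/3)²+3·(8/3)⁴)/(360·4·50000) = -272/455625 m
Load 3 — applied couple M₀=-20 kN·m at a=12/5 m (b=L-a=8/5):
  y_3 = (M₀x³/(6L)-M₀(x-a)²/2+C₁x)/EI  [x>a] with C₁=M₀(3b²-L²)/(6L)=104/15 = ((-20)·(8/3)³/(6·4)-(-20)·((8/3)-(12/5))²/2+(104/15)·(8/3))/50000 = 86/1265625 m
Load 4 — applied couple M₀=9 kN·m at a=2 m (b=L-a=2):
  y_4 = (M₀x³/(6L)-M₀(x-a)²/2+C₁x)/EI  [x>a] with C₁=M₀(3b²-L²)/(6L)=-3/2 = (9·(8/3)³/(6·4)-9·((8/3)-2)²/2+(-3/2)·(8/3))/50000 = 1/45000 m
Superposition: y = Σ y_i = -120103/91125000 m ≈ -0.001318 m

y(8/3) = -120103/91125000 m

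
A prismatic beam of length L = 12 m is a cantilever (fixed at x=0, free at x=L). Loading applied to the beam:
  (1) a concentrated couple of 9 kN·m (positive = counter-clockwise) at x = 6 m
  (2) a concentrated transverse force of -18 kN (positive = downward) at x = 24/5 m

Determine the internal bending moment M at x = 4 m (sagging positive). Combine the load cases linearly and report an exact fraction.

M(4) = 117/5 kN·m

Load 1 — applied couple M₀=9 kN·m at a=6 m (b=L-a=6):
  M_1 = M₀  [x≤a] = 9 = 9 kN·m
Load 2 — point force P=-18 kN at a=24/5 m (b=L-a=36/5):
  M_2 = -P(a-x)  [x≤a] = -(-18)·((24/5)-4) = 72/5 kN·m
Superposition: M = Σ M_i = 117/5 kN·m ≈ 23.400000 kN·m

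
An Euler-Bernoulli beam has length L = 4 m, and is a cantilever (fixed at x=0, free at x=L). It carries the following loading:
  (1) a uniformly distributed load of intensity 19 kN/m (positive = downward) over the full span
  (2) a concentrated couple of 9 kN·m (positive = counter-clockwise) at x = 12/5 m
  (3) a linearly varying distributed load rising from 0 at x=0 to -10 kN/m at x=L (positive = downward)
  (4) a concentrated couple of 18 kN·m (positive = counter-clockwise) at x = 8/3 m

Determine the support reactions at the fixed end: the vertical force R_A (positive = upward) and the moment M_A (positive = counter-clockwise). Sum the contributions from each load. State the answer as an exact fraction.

R_A = 56 kN, M_A = 215/3 kN·m

Load 1 — uniform load w=19 kN/m over full span:
  R_A = wL = 19·4 = 76 kN
  M_A = wL²/2 = 19·4²/2 = 152 kN·m
Load 2 — applied couple M₀=9 kN·m at a=12/5 m (b=L-a=8/5):
  R_A = 0 kN
  M_A = -M₀ = -9 kN·m
Load 3 — triangular load w₀=-10 kN/m (0→w₀ over full span):
  R_A = w₀L/2 = (-10)·4/2 = -20 kN
  M_A = w₀L²/3 = (-10)·4²/3 = -160/3 kN·m
Load 4 — applied couple M₀=18 kN·m at a=8/3 m (b=L-a=4/3):
  R_A = 0 kN
  M_A = -M₀ = -18 kN·m
Superposition: R_A = 56 kN, M_A = 215/3 kN·m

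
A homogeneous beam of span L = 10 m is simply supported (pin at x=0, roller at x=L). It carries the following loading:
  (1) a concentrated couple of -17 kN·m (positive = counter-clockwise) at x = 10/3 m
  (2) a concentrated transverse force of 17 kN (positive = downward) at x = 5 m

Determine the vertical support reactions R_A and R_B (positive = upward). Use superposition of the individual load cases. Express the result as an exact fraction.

R_A = 34/5 kN, R_B = 51/5 kN

Load 1 — applied couple M₀=-17 kN·m at a=10/3 m (b=L-a=20/3):
  R_A = M₀/L = (-17)/10 = -17/10 kN
  R_B = -M₀/L = -(-17)/10 = 17/10 kN
Load 2 — point force P=17 kN at a=5 m (b=L-a=5):
  R_A = Pb/L = 17·5/10 = 17/2 kN
  R_B = Pa/L = 17·5/10 = 17/2 kN
Superposition: R_A = 34/5 kN, R_B = 51/5 kN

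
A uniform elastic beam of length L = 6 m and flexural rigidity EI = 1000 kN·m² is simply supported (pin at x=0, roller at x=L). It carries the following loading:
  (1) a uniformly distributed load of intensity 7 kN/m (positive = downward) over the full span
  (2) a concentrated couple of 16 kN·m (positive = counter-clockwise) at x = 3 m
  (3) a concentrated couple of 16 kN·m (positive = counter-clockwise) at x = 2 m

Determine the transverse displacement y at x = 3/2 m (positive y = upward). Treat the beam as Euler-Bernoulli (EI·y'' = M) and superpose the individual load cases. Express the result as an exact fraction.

Load 1 — uniform load w=7 kN/m over full span:
  y_1 = -wx(L³-2Lx²+x³)/(24EI) = -7·(3/2)·(6³-2·6·(3/2)²+(3/2)³)/(24·1000) = -10773/128000 m
Load 2 — applied couple M₀=16 kN·m at a=3 m (b=L-a=3):
  y_2 = (M₀x³/(6L)+C₁x)/EI  [x≤a] with C₁=M₀(3b²-L²)/(6L)=-4 = (16·(3/2)³/(6·6)+(-4)·(3/2))/1000 = -9/2000 m
Load 3 — applied couple M₀=16 kN·m at a=2 m (b=L-a=4):
  y_3 = (M₀x³/(6L)+C₁x)/EI  [x≤a] with C₁=M₀(3b²-L²)/(6L)=16/3 = (16·(3/2)³/(6·6)+(16/3)·(3/2))/1000 = 19/2000 m
Superposition: y = Σ y_i = -10133/128000 m ≈ -0.079164 m

y(3/2) = -10133/128000 m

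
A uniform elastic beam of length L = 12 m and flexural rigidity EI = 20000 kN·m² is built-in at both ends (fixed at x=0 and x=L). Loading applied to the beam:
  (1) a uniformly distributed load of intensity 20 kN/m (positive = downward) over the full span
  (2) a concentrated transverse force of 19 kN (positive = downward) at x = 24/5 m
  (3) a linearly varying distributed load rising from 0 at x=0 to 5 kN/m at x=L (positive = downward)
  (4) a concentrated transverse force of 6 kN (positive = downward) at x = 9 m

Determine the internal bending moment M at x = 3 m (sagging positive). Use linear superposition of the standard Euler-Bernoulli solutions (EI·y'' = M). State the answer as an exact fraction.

Load 1 — uniform load w=20 kN/m over full span:
  M_1 = wLx/2 - wL²/12 - wx²/2 = 20·12·3/2 - 20·12²/12 - 20·3²/2 = 30 kN·m
Load 2 — point force P=19 kN at a=24/5 m (b=L-a=36/5):
  M_2 = Pb²(3a+b)x/L³ - Pab²/L²  [x≤a] = 19·(36/5)²·(3·(24/5)+(36/5))·3/12³ - 19·(24/5)·(36/5)²/12² = 513/125 kN·m
Load 3 — triangular load w₀=5 kN/m (0→w₀ over full span):
  M_3 = 3w₀Lx/20 - w₀L²/30 - w₀x³/(6L) = 3·5·12·3/20 - 5·12²/30 - 5·3³/(6·12) = 9/8 kN·m
Load 4 — point force P=6 kN at a=9 m (b=L-a=3):
  M_4 = Pb²(3a+b)x/L³ - Pab²/L²  [x≤a] = 6·3²·(3·9+3)·3/12³ - 6·9·3²/12² = -9/16 kN·m
Superposition: M = Σ M_i = 69333/2000 kN·m ≈ 34.666500 kN·m

M(3) = 69333/2000 kN·m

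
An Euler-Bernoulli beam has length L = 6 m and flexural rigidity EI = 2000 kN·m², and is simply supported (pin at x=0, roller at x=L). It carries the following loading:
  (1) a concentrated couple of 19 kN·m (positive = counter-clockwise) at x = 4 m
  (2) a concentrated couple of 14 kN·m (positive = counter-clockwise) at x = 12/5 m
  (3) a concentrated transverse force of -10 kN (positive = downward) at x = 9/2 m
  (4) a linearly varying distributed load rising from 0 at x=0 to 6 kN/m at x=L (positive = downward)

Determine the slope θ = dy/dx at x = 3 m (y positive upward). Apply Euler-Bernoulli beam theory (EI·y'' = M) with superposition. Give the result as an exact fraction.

θ(3) = 7249/2400000 rad

Load 1 — applied couple M₀=19 kN·m at a=4 m (b=L-a=2):
  θ_1 = (M₀x²/(2L)+C₁)/EI  [x≤a] with C₁=M₀(3b²-L²)/(6L)=-38/3 = (19·3²/(2·6)+(-38/3))/2000 = 19/24000 rad
Load 2 — applied couple M₀=14 kN·m at a=12/5 m (b=L-a=18/5):
  θ_2 = (M₀x²/(2L)-M₀(x-a)+C₁)/EI  [x>a] with C₁=M₀(3b²-L²)/(6L)=28/25 = (14·3²/(2·6)-14·(3-(12/5))+(28/25))/2000 = 161/100000 rad
Load 3 — point force P=-10 kN at a=9/2 m (b=L-a=3/2):
  θ_3 = -Pb(L²-b²-3x²)/(6LEI)  [x≤a] = -(-10)·(3/2)·(6²-(3/2)²-3·3²)/(6·6·2000) = 9/6400 rad
Load 4 — triangular load w₀=6 kN/m (0→w₀ over full span):
  θ_4 = -w₀(7L⁴-30L²x²+15x⁴)/(360LEI) = -6·(7·6⁴-30·6²·3²+15·3⁴)/(360·6·2000) = -63/80000 rad
Superposition: θ = Σ θ_i = 7249/2400000 rad ≈ 0.003020 rad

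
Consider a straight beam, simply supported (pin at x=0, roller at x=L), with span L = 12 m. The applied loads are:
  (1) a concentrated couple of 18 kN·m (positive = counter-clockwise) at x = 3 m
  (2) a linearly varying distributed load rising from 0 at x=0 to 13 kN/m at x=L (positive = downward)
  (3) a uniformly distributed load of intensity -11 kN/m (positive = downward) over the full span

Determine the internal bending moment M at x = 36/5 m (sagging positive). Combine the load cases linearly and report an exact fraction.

M(36/5) = -9684/125 kN·m

Load 1 — applied couple M₀=18 kN·m at a=3 m (b=L-a=9):
  M_1 = M₀x/L - M₀  [x>a] = 18·(36/5)/12 - 18 = -36/5 kN·m
Load 2 — triangular load w₀=13 kN/m (0→w₀ over full span):
  M_2 = w₀Lx/6 - w₀x³/(6L) = 13·12·(36/5)/6 - 13·(36/5)³/(6·12) = 14976/125 kN·m
Load 3 — uniform load w=-11 kN/m over full span:
  M_3 = wx(L-x)/2 = (-11)·(36/5)·(12-(36/5))/2 = -4752/25 kN·m
Superposition: M = Σ M_i = -9684/125 kN·m ≈ -77.472000 kN·m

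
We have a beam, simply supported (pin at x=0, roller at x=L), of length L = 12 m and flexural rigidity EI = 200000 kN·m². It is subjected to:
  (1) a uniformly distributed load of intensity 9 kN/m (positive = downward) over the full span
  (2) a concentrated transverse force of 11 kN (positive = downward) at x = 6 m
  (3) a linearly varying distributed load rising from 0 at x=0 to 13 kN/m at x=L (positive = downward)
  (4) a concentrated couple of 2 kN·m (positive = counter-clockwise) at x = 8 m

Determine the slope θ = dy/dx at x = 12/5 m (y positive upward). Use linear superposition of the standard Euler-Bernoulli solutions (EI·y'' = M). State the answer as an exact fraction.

Load 1 — uniform load w=9 kN/m over full span:
  θ_1 = -w(L³-6Lx²+4x³)/(24EI) = -9·(12³-6·12·(12/5)²+4·(12/5)³)/(24·200000) = -8019/3125000 rad
Load 2 — point force P=11 kN at a=6 m (b=L-a=6):
  θ_2 = -Pb(L²-b²-3x²)/(6LEI)  [x≤a] = -11·6·(12²-6²-3·(12/5)²)/(6·12·200000) = -2079/5000000 rad
Load 3 — triangular load w₀=13 kN/m (0→w₀ over full span):
  θ_3 = -w₀(7L⁴-30L²x²+15x⁴)/(360LEI) = -13·(7·12⁴-30·12²·(12/5)²+15·(12/5)⁴)/(360·12·200000) = -3549/1953125 rad
Load 4 — applied couple M₀=2 kN·m at a=8 m (b=L-a=4):
  θ_4 = (M₀x²/(2L)+C₁)/EI  [x≤a] with C₁=M₀(3b²-L²)/(6L)=-8/3 = (2·(12/5)²/(2·12)+(-8/3))/200000 = -41/3750000 rad
Superposition: θ = Σ θ_i = -1803713/375000000 rad ≈ -0.004810 rad

θ(12/5) = -1803713/375000000 rad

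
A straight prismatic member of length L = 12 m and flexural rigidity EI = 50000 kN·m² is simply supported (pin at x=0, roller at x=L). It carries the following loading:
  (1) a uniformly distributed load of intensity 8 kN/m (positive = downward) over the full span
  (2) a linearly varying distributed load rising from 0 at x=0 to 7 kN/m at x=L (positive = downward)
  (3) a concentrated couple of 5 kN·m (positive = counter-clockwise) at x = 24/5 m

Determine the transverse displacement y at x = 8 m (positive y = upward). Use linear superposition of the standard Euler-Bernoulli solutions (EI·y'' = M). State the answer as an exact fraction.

y(8) = -846/15625 m

Load 1 — uniform load w=8 kN/m over full span:
  y_1 = -wx(L³-2Lx²+x³)/(24EI) = -8·8·(12³-2·12·8²+8³)/(24·50000) = -352/9375 m
Load 2 — triangular load w₀=7 kN/m (0→w₀ over full span):
  y_2 = -w₀x(7L⁴-10L²x²+3x⁴)/(360LEI) = -7·8·(7·12⁴-10·12²·8²+3·8⁴)/(360·12·50000) = -476/28125 m
Load 3 — applied couple M₀=5 kN·m at a=24/5 m (b=L-a=36/5):
  y_3 = (M₀x³/(6L)-M₀(x-a)²/2+C₁x)/EI  [x>a] with C₁=M₀(3b²-L²)/(6L)=4/5 = (5·8³/(6·12)-5·(8-(24/5))²/2+(4/5)·8)/50000 = 46/140625 m
Superposition: y = Σ y_i = -846/15625 m ≈ -0.054144 m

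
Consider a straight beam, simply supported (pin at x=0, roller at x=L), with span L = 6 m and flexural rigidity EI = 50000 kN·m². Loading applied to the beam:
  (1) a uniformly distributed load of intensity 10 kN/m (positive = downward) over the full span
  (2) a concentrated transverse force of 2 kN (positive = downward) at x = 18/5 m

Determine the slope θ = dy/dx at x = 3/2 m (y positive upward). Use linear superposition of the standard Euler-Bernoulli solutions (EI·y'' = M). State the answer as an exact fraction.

θ(3/2) = -65007/50000000 rad

Load 1 — uniform load w=10 kN/m over full span:
  θ_1 = -w(L³-6Lx²+4x³)/(24EI) = -10·(6³-6·6·(3/2)²+4·(3/2)³)/(24·50000) = -99/80000 rad
Load 2 — point force P=2 kN at a=18/5 m (b=L-a=12/5):
  θ_2 = -Pb(L²-b²-3x²)/(6LEI)  [x≤a] = -2·(12/5)·(6²-(12/5)²-3·(3/2)²)/(6·6·50000) = -783/12500000 rad
Superposition: θ = Σ θ_i = -65007/50000000 rad ≈ -0.001300 rad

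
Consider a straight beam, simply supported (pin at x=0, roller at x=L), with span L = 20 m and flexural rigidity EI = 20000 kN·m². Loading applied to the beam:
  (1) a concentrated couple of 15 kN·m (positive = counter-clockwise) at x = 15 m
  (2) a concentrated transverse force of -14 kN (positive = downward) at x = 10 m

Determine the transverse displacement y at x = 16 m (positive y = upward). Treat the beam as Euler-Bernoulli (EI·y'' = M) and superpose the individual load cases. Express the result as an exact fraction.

y(16) = 7079/120000 m

Load 1 — applied couple M₀=15 kN·m at a=15 m (b=L-a=5):
  y_1 = (M₀x³/(6L)-M₀(x-a)²/2+C₁x)/EI  [x>a] with C₁=M₀(3b²-L²)/(6L)=-325/8 = (15·16³/(6·20)-15·(16-15)²/2+(-325/8)·16)/20000 = -291/40000 m
Load 2 — point force P=-14 kN at a=10 m (b=L-a=10):
  y_2 = -Pa(L-x)(2Lx-a²-x²)/(6LEI)  [x>a] = -(-14)·10·(20-16)·(2·20·16-10²-16²)/(6·20·20000) = 497/7500 m
Superposition: y = Σ y_i = 7079/120000 m ≈ 0.058992 m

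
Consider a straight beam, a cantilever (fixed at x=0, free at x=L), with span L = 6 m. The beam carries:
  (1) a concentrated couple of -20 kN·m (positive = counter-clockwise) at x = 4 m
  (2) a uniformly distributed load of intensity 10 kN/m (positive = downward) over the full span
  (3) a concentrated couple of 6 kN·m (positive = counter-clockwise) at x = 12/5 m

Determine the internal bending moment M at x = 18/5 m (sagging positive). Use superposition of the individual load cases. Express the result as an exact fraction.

M(18/5) = -244/5 kN·m

Load 1 — applied couple M₀=-20 kN·m at a=4 m (b=L-a=2):
  M_1 = M₀  [x≤a] = (-20) = -20 kN·m
Load 2 — uniform load w=10 kN/m over full span:
  M_2 = -w(L-x)²/2 = -10·(6-(18/5))²/2 = -144/5 kN·m
Load 3 — applied couple M₀=6 kN·m at a=12/5 m (b=L-a=18/5):
  M_3 = 0  [x>a] = 0 kN·m
Superposition: M = Σ M_i = -244/5 kN·m ≈ -48.800000 kN·m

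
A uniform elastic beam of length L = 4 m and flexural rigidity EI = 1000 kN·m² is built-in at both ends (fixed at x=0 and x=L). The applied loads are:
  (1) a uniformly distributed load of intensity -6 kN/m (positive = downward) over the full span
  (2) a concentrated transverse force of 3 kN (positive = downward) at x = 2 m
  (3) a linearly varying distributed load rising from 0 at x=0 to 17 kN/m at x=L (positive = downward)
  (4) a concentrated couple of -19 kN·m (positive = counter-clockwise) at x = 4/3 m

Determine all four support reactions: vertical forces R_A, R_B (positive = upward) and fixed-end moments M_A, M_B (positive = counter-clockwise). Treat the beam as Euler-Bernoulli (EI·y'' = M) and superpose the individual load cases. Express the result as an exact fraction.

Load 1 — uniform load w=-6 kN/m over full span:
  R_A = wL/2 = (-6)·4/2 = -12 kN
  M_A = wL²/12 = (-6)·4²/12 = -8 kN·m
  R_B = wL/2 = (-6)·4/2 = -12 kN
  M_B = -wL²/12 = -(-6)·4²/12 = 8 kN·m
Load 2 — point force P=3 kN at a=2 m (b=L-a=2):
  R_A = Pb²(3a+b)/L³ = 3·2²·(3·2+2)/4³ = 3/2 kN
  M_A = Pab²/L² = 3·2·2²/4² = 3/2 kN·m
  R_B = Pa²(a+3b)/L³ = 3·2²·(2+3·2)/4³ = 3/2 kN
  M_B = -Pa²b/L² = -3·2²·2/4² = -3/2 kN·m
Load 3 — triangular load w₀=17 kN/m (0→w₀ over full span):
  R_A = 3w₀L/20 = 3·17·4/20 = 51/5 kN
  M_A = w₀L²/30 = 17·4²/30 = 136/15 kN·m
  R_B = 7w₀L/20 = 7·17·4/20 = 119/5 kN
  M_B = -w₀L²/20 = -17·4²/20 = -68/5 kN·m
Load 4 — applied couple M₀=-19 kN·m at a=4/3 m (b=L-a=8/3):
  R_A = 6M₀ab/L³ = 6·(-19)·(4/3)·(8/3)/4³ = -19/3 kN
  M_A = M₀b(2a-b)/L² = (-19)·(8/3)·(2·(4/3)-(8/3))/4² = 0 kN·m
  R_B = -6M₀ab/L³ = -6·(-19)·(4/3)·(8/3)/4³ = 19/3 kN
  M_B = M₀a(2b-a)/L² = (-19)·(4/3)·(2·(8/3)-(4/3))/4² = -19/3 kN·m
Superposition: R_A = -199/30 kN, M_A = 77/30 kN·m, R_B = 589/30 kN, M_B = -403/30 kN·m

R_A = -199/30 kN, M_A = 77/30 kN·m, R_B = 589/30 kN, M_B = -403/30 kN·m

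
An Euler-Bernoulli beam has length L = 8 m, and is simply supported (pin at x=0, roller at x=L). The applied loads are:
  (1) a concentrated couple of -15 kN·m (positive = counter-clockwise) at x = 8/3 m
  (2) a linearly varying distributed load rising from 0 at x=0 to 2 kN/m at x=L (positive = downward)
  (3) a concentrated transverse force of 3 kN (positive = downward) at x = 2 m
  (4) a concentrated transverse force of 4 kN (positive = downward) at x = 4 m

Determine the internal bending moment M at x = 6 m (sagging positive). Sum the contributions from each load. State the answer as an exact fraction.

M(6) = 65/4 kN·m

Load 1 — applied couple M₀=-15 kN·m at a=8/3 m (b=L-a=16/3):
  M_1 = M₀x/L - M₀  [x>a] = (-15)·6/8 - (-15) = 15/4 kN·m
Load 2 — triangular load w₀=2 kN/m (0→w₀ over full span):
  M_2 = w₀Lx/6 - w₀x³/(6L) = 2·8·6/6 - 2·6³/(6·8) = 7 kN·m
Load 3 — point force P=3 kN at a=2 m (b=L-a=6):
  M_3 = Pa(L-x)/L  [x>a] = 3·2·(8-6)/8 = 3/2 kN·m
Load 4 — point force P=4 kN at a=4 m (b=L-a=4):
  M_4 = Pa(L-x)/L  [x>a] = 4·4·(8-6)/8 = 4 kN·m
Superposition: M = Σ M_i = 65/4 kN·m ≈ 16.250000 kN·m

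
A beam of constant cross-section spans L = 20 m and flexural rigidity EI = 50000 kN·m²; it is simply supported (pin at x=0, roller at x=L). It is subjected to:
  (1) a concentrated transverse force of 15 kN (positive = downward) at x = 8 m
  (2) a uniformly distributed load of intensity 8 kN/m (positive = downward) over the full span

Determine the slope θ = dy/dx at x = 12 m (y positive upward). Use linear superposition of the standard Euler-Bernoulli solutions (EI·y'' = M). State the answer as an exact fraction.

Load 1 — point force P=15 kN at a=8 m (b=L-a=12):
  θ_1 = -Pa(2L²-6Lx+3x²+a²)/(6LEI)  [x>a] = -15·8·(2·20²-6·20·12+3·12²+8²)/(6·20·50000) = 9/3125 rad
Load 2 — uniform load w=8 kN/m over full span:
  θ_2 = -w(L³-6Lx²+4x³)/(24EI) = -8·(20³-6·20·12²+4·12³)/(24·50000) = 148/9375 rad
Superposition: θ = Σ θ_i = 7/375 rad ≈ 0.018667 rad

θ(12) = 7/375 rad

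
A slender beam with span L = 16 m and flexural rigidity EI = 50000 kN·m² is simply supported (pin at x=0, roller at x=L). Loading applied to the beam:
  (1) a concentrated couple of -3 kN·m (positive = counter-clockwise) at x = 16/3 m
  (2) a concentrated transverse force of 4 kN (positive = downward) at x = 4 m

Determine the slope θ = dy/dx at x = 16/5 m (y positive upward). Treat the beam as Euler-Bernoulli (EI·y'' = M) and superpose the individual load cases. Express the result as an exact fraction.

θ(16/5) = -83/93750 rad

Load 1 — applied couple M₀=-3 kN·m at a=16/3 m (b=L-a=32/3):
  θ_1 = (M₀x²/(2L)+C₁)/EI  [x≤a] with C₁=M₀(3b²-L²)/(6L)=-8/3 = ((-3)·(16/5)²/(2·16)+(-8/3))/50000 = -17/234375 rad
Load 2 — point force P=4 kN at a=4 m (b=L-a=12):
  θ_2 = -Pb(L²-b²-3x²)/(6LEI)  [x≤a] = -4·12·(16²-12²-3·(16/5)²)/(6·16·50000) = -127/156250 rad
Superposition: θ = Σ θ_i = -83/93750 rad ≈ -0.000885 rad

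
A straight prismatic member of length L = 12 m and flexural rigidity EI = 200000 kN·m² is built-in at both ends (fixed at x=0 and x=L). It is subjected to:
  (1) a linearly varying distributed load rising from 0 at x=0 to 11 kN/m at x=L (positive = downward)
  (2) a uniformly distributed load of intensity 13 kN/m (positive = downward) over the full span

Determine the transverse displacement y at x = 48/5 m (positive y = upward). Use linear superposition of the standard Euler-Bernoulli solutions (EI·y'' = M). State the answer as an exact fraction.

y(48/5) = -103464/48828125 m

Load 1 — triangular load w₀=11 kN/m (0→w₀ over full span):
  y_1 = -w₀x²(L-x)²(x+2L)/(120LEI) = -11·(48/5)²·(12-(48/5))²·((48/5)+2·12)/(120·12·200000) = -33264/48828125 m
Load 2 — uniform load w=13 kN/m over full span:
  y_2 = -wx²(L-x)²/(24EI) = -13·(48/5)²·(12-(48/5))²/(24·200000) = -2808/1953125 m
Superposition: y = Σ y_i = -103464/48828125 m ≈ -0.002119 m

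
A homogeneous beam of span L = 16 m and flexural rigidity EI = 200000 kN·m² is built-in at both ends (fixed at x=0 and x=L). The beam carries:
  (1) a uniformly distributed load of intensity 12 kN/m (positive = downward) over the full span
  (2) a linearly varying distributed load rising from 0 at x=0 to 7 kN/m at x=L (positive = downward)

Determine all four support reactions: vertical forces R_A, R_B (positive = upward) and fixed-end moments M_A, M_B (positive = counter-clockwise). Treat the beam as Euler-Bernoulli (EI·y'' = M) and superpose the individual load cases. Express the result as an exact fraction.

R_A = 564/5 kN, M_A = 4736/15 kN·m, R_B = 676/5 kN, M_B = -1728/5 kN·m

Load 1 — uniform load w=12 kN/m over full span:
  R_A = wL/2 = 12·16/2 = 96 kN
  M_A = wL²/12 = 12·16²/12 = 256 kN·m
  R_B = wL/2 = 12·16/2 = 96 kN
  M_B = -wL²/12 = -12·16²/12 = -256 kN·m
Load 2 — triangular load w₀=7 kN/m (0→w₀ over full span):
  R_A = 3w₀L/20 = 3·7·16/20 = 84/5 kN
  M_A = w₀L²/30 = 7·16²/30 = 896/15 kN·m
  R_B = 7w₀L/20 = 7·7·16/20 = 196/5 kN
  M_B = -w₀L²/20 = -7·16²/20 = -448/5 kN·m
Superposition: R_A = 564/5 kN, M_A = 4736/15 kN·m, R_B = 676/5 kN, M_B = -1728/5 kN·m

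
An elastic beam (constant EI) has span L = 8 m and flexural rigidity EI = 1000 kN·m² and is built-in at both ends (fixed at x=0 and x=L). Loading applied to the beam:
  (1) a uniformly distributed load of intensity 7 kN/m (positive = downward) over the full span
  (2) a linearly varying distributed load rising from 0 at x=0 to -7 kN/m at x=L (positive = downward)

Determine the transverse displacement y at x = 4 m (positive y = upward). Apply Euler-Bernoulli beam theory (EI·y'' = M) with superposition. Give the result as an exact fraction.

y(4) = -14/375 m

Load 1 — uniform load w=7 kN/m over full span:
  y_1 = -wx²(L-x)²/(24EI) = -7·4²·(8-4)²/(24·1000) = -28/375 m
Load 2 — triangular load w₀=-7 kN/m (0→w₀ over full span):
  y_2 = -w₀x²(L-x)²(x+2L)/(120LEI) = -(-7)·4²·(8-4)²·(4+2·8)/(120·8·1000) = 14/375 m
Superposition: y = Σ y_i = -14/375 m ≈ -0.037333 m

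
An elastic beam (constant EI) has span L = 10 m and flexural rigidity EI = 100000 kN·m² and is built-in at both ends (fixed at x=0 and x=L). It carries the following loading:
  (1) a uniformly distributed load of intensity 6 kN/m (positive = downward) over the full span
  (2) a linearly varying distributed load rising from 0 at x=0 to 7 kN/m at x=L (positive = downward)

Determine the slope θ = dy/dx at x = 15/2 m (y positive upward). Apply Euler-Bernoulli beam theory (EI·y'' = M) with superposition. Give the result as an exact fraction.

θ(15/2) = 767/1024000 rad

Load 1 — uniform load w=6 kN/m over full span:
  θ_1 = -wx(L-x)(L-2x)/(12EI) = -6·(15/2)·(10-(15/2))·(10-2·(15/2))/(12·100000) = 3/6400 rad
Load 2 — triangular load w₀=7 kN/m (0→w₀ over full span):
  θ_2 = -w₀(2x(L-x)(L-2x)(x+2L)+x²(L-x)²)/(120LEI) = -7·(2·(15/2)·(10-(15/2))·(10-2·(15/2))·((15/2)+2·10)+(15/2)²·(10-(15/2))²)/(120·10·100000) = 287/1024000 rad
Superposition: θ = Σ θ_i = 767/1024000 rad ≈ 0.000749 rad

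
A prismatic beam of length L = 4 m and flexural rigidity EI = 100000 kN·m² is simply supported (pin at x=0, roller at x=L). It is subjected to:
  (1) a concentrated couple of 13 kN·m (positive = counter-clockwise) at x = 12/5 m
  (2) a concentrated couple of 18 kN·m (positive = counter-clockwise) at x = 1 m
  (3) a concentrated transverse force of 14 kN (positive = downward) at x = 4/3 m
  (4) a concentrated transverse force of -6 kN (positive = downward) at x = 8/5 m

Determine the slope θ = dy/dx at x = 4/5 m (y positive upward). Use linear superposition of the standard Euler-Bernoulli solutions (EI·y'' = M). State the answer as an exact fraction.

θ(4/5) = 15181/4050000000 rad

Load 1 — applied couple M₀=13 kN·m at a=12/5 m (b=L-a=8/5):
  θ_1 = (M₀x²/(2L)+C₁)/EI  [x≤a] with C₁=M₀(3b²-L²)/(6L)=-338/75 = (13·(4/5)²/(2·4)+(-338/75))/100000 = -13/375000 rad
Load 2 — applied couple M₀=18 kN·m at a=1 m (b=L-a=3):
  θ_2 = (M₀x²/(2L)+C₁)/EI  [x≤a] with C₁=M₀(3b²-L²)/(6L)=33/4 = (18·(4/5)²/(2·4)+(33/4))/100000 = 969/10000000 rad
Load 3 — point force P=14 kN at a=4/3 m (b=L-a=8/3):
  θ_3 = -Pb(L²-b²-3x²)/(6LEI)  [x≤a] = -14·(8/3)·(4²-(8/3)²-3·(4/5)²)/(6·4·100000) = -686/6328125 rad
Load 4 — point force P=-6 kN at a=8/5 m (b=L-a=12/5):
  θ_4 = -Pb(L²-b²-3x²)/(6LEI)  [x≤a] = -(-6)·(12/5)·(4²-(12/5)²-3·(4/5)²)/(6·4·100000) = 39/781250 rad
Superposition: θ = Σ θ_i = 15181/4050000000 rad ≈ 0.000004 rad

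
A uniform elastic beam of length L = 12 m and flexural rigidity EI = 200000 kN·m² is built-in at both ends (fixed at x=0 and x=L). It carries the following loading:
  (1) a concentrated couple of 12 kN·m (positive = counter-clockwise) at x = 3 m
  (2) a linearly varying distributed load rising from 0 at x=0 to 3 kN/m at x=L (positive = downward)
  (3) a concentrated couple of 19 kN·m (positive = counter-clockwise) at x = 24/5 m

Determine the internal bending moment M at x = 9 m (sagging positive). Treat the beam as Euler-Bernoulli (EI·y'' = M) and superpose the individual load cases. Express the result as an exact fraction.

M(9) = 86/25 kN·m

Load 1 — applied couple M₀=12 kN·m at a=3 m (b=L-a=9):
  M_1 = R_Ax - M_A - M₀  [x>a] with R_A=9/8, M_A=-9/4 = (9/8)·9 - (-9/4) - 12 = 3/8 kN·m
Load 2 — triangular load w₀=3 kN/m (0→w₀ over full span):
  M_2 = 3w₀Lx/20 - w₀L²/30 - w₀x³/(6L) = 3·3·12·9/20 - 3·12²/30 - 3·9³/(6·12) = 153/40 kN·m
Load 3 — applied couple M₀=19 kN·m at a=24/5 m (b=L-a=36/5):
  M_3 = R_Ax - M_A - M₀  [x>a] with R_A=57/25, M_A=57/25 = (57/25)·9 - (57/25) - 19 = -19/25 kN·m
Superposition: M = Σ M_i = 86/25 kN·m ≈ 3.440000 kN·m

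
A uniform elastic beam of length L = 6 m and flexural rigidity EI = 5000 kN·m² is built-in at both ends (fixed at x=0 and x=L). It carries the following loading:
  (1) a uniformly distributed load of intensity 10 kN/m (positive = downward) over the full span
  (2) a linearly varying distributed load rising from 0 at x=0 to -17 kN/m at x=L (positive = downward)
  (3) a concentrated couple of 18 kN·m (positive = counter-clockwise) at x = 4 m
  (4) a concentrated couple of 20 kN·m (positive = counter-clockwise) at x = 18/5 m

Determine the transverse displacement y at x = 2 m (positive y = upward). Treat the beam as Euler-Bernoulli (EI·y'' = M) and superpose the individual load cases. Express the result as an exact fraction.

Load 1 — uniform load w=10 kN/m over full span:
  y_1 = -wx²(L-x)²/(24EI) = -10·2²·(6-2)²/(24·5000) = -2/375 m
Load 2 — triangular load w₀=-17 kN/m (0→w₀ over full span):
  y_2 = -w₀x²(L-x)²(x+2L)/(120LEI) = -(-17)·2²·(6-2)²·(2+2·6)/(120·6·5000) = 119/28125 m
Load 3 — applied couple M₀=18 kN·m at a=4 m (b=L-a=2):
  y_3 = (R_Ax³/6 - M_Ax²/2)/EI  [x≤a] with R_A=4, M_A=6 = (4·2³/6 - 6·2²/2)/5000 = -1/750 m
Load 4 — applied couple M₀=20 kN·m at a=18/5 m (b=L-a=12/5):
  y_4 = (R_Ax³/6 - M_Ax²/2)/EI  [x≤a] with R_A=24/5, M_A=32/5 = ((24/5)·2³/6 - (32/5)·2²/2)/5000 = -4/3125 m
Superposition: y = Σ y_i = -209/56250 m ≈ -0.003716 m

y(2) = -209/56250 m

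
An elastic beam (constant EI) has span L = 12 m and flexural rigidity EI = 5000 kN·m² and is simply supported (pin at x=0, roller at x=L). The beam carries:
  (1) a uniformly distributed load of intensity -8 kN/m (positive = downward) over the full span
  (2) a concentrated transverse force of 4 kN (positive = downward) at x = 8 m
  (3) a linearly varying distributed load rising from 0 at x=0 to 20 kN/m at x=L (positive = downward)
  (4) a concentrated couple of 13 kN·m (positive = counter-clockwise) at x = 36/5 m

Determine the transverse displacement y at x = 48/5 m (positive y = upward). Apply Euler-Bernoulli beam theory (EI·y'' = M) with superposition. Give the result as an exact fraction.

y(48/5) = -573319/5859375 m

Load 1 — uniform load w=-8 kN/m over full span:
  y_1 = -wx(L³-2Lx²+x³)/(24EI) = -(-8)·(48/5)·(12³-2·12·(48/5)²+(48/5)³)/(24·5000) = 100224/390625 m
Load 2 — point force P=4 kN at a=8 m (b=L-a=4):
  y_2 = -Pa(L-x)(2Lx-a²-x²)/(6LEI)  [x>a] = -4·8·(12-(48/5))·(2·12·(48/5)-8²-(48/5)²)/(6·12·5000) = -3712/234375 m
Load 3 — triangular load w₀=20 kN/m (0→w₀ over full span):
  y_3 = -w₀x(7L⁴-10L²x²+3x⁴)/(360LEI) = -20·(48/5)·(7·12⁴-10·12²·(48/5)²+3·(48/5)⁴)/(360·12·5000) = -658368/1953125 m
Load 4 — applied couple M₀=13 kN·m at a=36/5 m (b=L-a=24/5):
  y_4 = (M₀x³/(6L)-M₀(x-a)²/2+C₁x)/EI  [x>a] with C₁=M₀(3b²-L²)/(6L)=-338/25 = (13·(48/5)³/(6·12)-13·((48/5)-(36/5))²/2+(-338/25)·(48/5))/5000 = -117/78125 m
Superposition: y = Σ y_i = -573319/5859375 m ≈ -0.097846 m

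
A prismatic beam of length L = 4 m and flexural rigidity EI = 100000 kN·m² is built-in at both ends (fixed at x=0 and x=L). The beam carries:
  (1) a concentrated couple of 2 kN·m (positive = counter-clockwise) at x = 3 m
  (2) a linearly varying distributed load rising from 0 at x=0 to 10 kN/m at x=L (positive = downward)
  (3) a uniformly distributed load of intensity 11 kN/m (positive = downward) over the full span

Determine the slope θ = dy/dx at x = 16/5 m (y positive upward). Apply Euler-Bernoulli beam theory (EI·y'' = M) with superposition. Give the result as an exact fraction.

θ(16/5) = 829/9375000 rad

Load 1 — applied couple M₀=2 kN·m at a=3 m (b=L-a=1):
  θ_1 = (R_Ax²/2 - M_Ax - M₀(x-a))/EI  [x>a] with R_A=9/16, M_A=5/8 = ((9/16)·(16/5)²/2 - (5/8)·(16/5) - 2·((16/5)-3))/100000 = 3/625000 rad
Load 2 — triangular load w₀=10 kN/m (0→w₀ over full span):
  θ_2 = -w₀(2x(L-x)(L-2x)(x+2L)+x²(L-x)²)/(120LEI) = -10·(2·(16/5)·(4-(16/5))·(4-2·(16/5))·((16/5)+2·4)+(16/5)²·(4-(16/5))²)/(120·4·100000) = 32/1171875 rad
Load 3 — uniform load w=11 kN/m over full span:
  θ_3 = -wx(L-x)(L-2x)/(12EI) = -11·(16/5)·(4-(16/5))·(4-2·(16/5))/(12·100000) = 22/390625 rad
Superposition: θ = Σ θ_i = 829/9375000 rad ≈ 0.000088 rad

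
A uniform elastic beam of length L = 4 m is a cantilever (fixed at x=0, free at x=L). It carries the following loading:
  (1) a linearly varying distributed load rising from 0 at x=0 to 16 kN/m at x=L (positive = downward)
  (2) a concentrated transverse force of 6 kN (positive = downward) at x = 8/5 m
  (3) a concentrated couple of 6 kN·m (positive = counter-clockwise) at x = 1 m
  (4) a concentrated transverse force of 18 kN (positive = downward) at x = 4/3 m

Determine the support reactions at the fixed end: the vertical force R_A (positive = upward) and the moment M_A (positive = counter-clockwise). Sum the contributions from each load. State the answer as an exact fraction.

Load 1 — triangular load w₀=16 kN/m (0→w₀ over full span):
  R_A = w₀L/2 = 16·4/2 = 32 kN
  M_A = w₀L²/3 = 16·4²/3 = 256/3 kN·m
Load 2 — point force P=6 kN at a=8/5 m (b=L-a=12/5):
  R_A = P = 6 kN
  M_A = Pa = 6·(8/5) = 48/5 kN·m
Load 3 — applied couple M₀=6 kN·m at a=1 m (b=L-a=3):
  R_A = 0 kN
  M_A = -M₀ = -6 kN·m
Load 4 — point force P=18 kN at a=4/3 m (b=L-a=8/3):
  R_A = P = 18 kN
  M_A = Pa = 18·(4/3) = 24 kN·m
Superposition: R_A = 56 kN, M_A = 1694/15 kN·m

R_A = 56 kN, M_A = 1694/15 kN·m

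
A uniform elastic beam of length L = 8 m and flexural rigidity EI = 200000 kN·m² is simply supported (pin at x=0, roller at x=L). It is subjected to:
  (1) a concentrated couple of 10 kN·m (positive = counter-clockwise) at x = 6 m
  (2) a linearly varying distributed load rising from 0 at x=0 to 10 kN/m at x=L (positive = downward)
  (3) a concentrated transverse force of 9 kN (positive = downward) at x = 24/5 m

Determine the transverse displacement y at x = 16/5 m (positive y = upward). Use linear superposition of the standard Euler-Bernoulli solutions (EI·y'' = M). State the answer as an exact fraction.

y(16/5) = -422641/234375000 m

Load 1 — applied couple M₀=10 kN·m at a=6 m (b=L-a=2):
  y_1 = (M₀x³/(6L)+C₁x)/EI  [x≤a] with C₁=M₀(3b²-L²)/(6L)=-65/6 = (10·(16/5)³/(6·8)+(-65/6)·(16/5))/200000 = -87/625000 m
Load 2 — triangular load w₀=10 kN/m (0→w₀ over full span):
  y_2 = -w₀x(7L⁴-10L²x²+3x⁴)/(360LEI) = -10·(16/5)·(7·8⁴-10·8²·(16/5)²+3·(16/5)⁴)/(360·8·200000) = -36512/29296875 m
Load 3 — point force P=9 kN at a=24/5 m (b=L-a=16/5):
  y_3 = -Pbx(L²-b²-x²)/(6LEI)  [x≤a] = -9·(16/5)·(16/5)·(8²-(16/5)²-(16/5)²)/(6·8·200000) = -816/1953125 m
Superposition: y = Σ y_i = -422641/234375000 m ≈ -0.001803 m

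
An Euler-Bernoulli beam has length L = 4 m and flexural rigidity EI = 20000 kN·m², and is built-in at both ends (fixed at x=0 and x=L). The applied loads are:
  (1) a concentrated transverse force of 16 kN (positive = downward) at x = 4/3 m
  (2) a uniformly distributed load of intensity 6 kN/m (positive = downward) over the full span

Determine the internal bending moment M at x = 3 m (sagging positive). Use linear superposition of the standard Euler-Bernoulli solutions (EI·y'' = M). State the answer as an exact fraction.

Load 1 — point force P=16 kN at a=4/3 m (b=L-a=8/3):
  M_1 = Pa²(a+3b)(L-x)/L³ - Pa²b/L²  [x>a] = 16·(4/3)²·((4/3)+3·(8/3))·(4-3)/4³ - 16·(4/3)²·(8/3)/4² = -16/27 kN·m
Load 2 — uniform load w=6 kN/m over full span:
  M_2 = wLx/2 - wL²/12 - wx²/2 = 6·4·3/2 - 6·4²/12 - 6·3²/2 = 1 kN·m
Superposition: M = Σ M_i = 11/27 kN·m ≈ 0.407407 kN·m

M(3) = 11/27 kN·m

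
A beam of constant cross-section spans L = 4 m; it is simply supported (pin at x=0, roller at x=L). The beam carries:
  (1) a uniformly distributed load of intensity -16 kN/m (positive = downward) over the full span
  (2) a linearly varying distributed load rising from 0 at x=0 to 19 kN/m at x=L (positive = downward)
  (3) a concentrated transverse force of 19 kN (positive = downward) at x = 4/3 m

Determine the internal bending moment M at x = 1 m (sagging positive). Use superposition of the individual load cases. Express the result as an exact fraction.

Load 1 — uniform load w=-16 kN/m over full span:
  M_1 = wx(L-x)/2 = (-16)·1·(4-1)/2 = -24 kN·m
Load 2 — triangular load w₀=19 kN/m (0→w₀ over full span):
  M_2 = w₀Lx/6 - w₀x³/(6L) = 19·4·1/6 - 19·1³/(6·4) = 95/8 kN·m
Load 3 — point force P=19 kN at a=4/3 m (b=L-a=8/3):
  M_3 = Pbx/L  [x≤a] = 19·(8/3)·1/4 = 38/3 kN·m
Superposition: M = Σ M_i = 13/24 kN·m ≈ 0.541667 kN·m

M(1) = 13/24 kN·m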